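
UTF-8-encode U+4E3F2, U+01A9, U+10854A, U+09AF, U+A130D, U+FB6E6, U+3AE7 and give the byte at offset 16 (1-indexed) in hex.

0x8C

1-indexed offset 16 is 0-indexed offset 15.
U+4E3F2 → 4-byte form F1 8E 8F B2 at offsets 0–3.
U+01A9 → 2-byte form C6 A9 at offsets 4–5.
U+10854A → 4-byte form F4 88 95 8A at offsets 6–9.
U+09AF → 3-byte form E0 A6 AF at offsets 10–12.
U+A130D → 4-byte form F2 A1 8C 8D at offsets 13–16.
Offset 15 falls in char 5's range; it's byte 3 of F2 A1 8C 8D = 0x8C.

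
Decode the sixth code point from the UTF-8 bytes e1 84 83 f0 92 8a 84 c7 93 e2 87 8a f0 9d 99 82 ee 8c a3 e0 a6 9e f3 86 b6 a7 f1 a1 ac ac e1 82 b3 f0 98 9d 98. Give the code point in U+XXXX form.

U+E323

Offset 0: leading byte 0xE1 = 11100001 → 3-byte char #1 = E1 84 83.
Offset 3: leading byte 0xF0 = 11110000 → 4-byte char #2 = F0 92 8A 84.
Offset 7: leading byte 0xC7 = 11000111 → 2-byte char #3 = C7 93.
Offset 9: leading byte 0xE2 = 11100010 → 3-byte char #4 = E2 87 8A.
Offset 12: leading byte 0xF0 = 11110000 → 4-byte char #5 = F0 9D 99 82.
Offset 16: leading byte 0xEE = 11101110 → 3-byte char #6 = EE 8C A3.
Leading byte 0xEE = 11101110 matches 1110xxxx → 3-byte sequence.
Byte 1: 0xEE = 11101110, payload 1110 (4 bits).
Byte 2: 0x8C = 10001100 (10xxxxxx ✓), payload 001100.
Byte 3: 0xA3 = 10100011 (10xxxxxx ✓), payload 100011.
Concatenate: 1110001100100011 = 0xE323 (16 bits → U+E323).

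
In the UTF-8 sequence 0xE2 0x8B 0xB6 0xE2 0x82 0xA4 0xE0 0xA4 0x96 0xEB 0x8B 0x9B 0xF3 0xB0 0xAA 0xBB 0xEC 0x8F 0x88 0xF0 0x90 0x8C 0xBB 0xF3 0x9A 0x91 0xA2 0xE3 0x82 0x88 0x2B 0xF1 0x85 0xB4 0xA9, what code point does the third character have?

U+0916

Offset 0: leading byte 0xE2 = 11100010 → 3-byte char #1 = E2 8B B6.
Offset 3: leading byte 0xE2 = 11100010 → 3-byte char #2 = E2 82 A4.
Offset 6: leading byte 0xE0 = 11100000 → 3-byte char #3 = E0 A4 96.
Leading byte 0xE0 = 11100000 matches 1110xxxx → 3-byte sequence.
Byte 1: 0xE0 = 11100000, payload 0000 (4 bits).
Byte 2: 0xA4 = 10100100 (10xxxxxx ✓), payload 100100.
Byte 3: 0x96 = 10010110 (10xxxxxx ✓), payload 010110.
Concatenate: 0000100100010110 = 0x916 (16 bits → U+0916).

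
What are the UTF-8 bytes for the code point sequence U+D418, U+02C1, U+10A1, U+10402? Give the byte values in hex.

U+D418: 3-byte form → ED 90 98.
U+02C1: 2-byte form → CB 81.
U+10A1: 3-byte form → E1 82 A1.
U+10402: 4-byte form → F0 90 90 82.
Concatenated (12 bytes): ED 90 98 CB 81 E1 82 A1 F0 90 90 82.

ED 90 98 CB 81 E1 82 A1 F0 90 90 82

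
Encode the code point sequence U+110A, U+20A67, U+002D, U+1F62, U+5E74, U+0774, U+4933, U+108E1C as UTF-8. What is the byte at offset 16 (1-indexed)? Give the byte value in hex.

1-indexed offset 16 is 0-indexed offset 15.
U+110A → 3-byte form E1 84 8A at offsets 0–2.
U+20A67 → 4-byte form F0 A0 A9 A7 at offsets 3–6.
U+002D → 1-byte form 2D at offsets 7–7.
U+1F62 → 3-byte form E1 BD A2 at offsets 8–10.
U+5E74 → 3-byte form E5 B9 B4 at offsets 11–13.
U+0774 → 2-byte form DD B4 at offsets 14–15.
Offset 15 falls in char 6's range; it's byte 2 of DD B4 = 0xB4.

0xB4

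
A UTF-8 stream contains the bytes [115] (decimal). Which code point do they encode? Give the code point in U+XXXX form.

U+0073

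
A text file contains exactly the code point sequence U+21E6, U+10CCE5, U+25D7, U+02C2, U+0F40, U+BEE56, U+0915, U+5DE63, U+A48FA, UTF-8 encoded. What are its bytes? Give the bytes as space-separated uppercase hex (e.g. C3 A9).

U+21E6: 3-byte form → E2 87 A6.
U+10CCE5: 4-byte form → F4 8C B3 A5.
U+25D7: 3-byte form → E2 97 97.
U+02C2: 2-byte form → CB 82.
U+0F40: 3-byte form → E0 BD 80.
U+BEE56: 4-byte form → F2 BE B9 96.
U+0915: 3-byte form → E0 A4 95.
U+5DE63: 4-byte form → F1 9D B9 A3.
U+A48FA: 4-byte form → F2 A4 A3 BA.
Concatenated (30 bytes): E2 87 A6 F4 8C B3 A5 E2 97 97 CB 82 E0 BD 80 F2 BE B9 96 E0 A4 95 F1 9D B9 A3 F2 A4 A3 BA.

E2 87 A6 F4 8C B3 A5 E2 97 97 CB 82 E0 BD 80 F2 BE B9 96 E0 A4 95 F1 9D B9 A3 F2 A4 A3 BA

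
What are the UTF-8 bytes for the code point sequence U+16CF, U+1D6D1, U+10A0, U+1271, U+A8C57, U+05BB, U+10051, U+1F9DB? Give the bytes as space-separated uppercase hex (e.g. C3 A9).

U+16CF: 3-byte form → E1 9B 8F.
U+1D6D1: 4-byte form → F0 9D 9B 91.
U+10A0: 3-byte form → E1 82 A0.
U+1271: 3-byte form → E1 89 B1.
U+A8C57: 4-byte form → F2 A8 B1 97.
U+05BB: 2-byte form → D6 BB.
U+10051: 4-byte form → F0 90 81 91.
U+1F9DB: 4-byte form → F0 9F A7 9B.
Concatenated (27 bytes): E1 9B 8F F0 9D 9B 91 E1 82 A0 E1 89 B1 F2 A8 B1 97 D6 BB F0 90 81 91 F0 9F A7 9B.

E1 9B 8F F0 9D 9B 91 E1 82 A0 E1 89 B1 F2 A8 B1 97 D6 BB F0 90 81 91 F0 9F A7 9B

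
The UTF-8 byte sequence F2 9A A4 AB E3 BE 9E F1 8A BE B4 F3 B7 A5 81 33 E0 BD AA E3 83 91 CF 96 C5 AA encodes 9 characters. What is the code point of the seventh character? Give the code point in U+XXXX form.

Offset 0: leading byte 0xF2 = 11110010 → 4-byte char #1 = F2 9A A4 AB.
Offset 4: leading byte 0xE3 = 11100011 → 3-byte char #2 = E3 BE 9E.
Offset 7: leading byte 0xF1 = 11110001 → 4-byte char #3 = F1 8A BE B4.
Offset 11: leading byte 0xF3 = 11110011 → 4-byte char #4 = F3 B7 A5 81.
Offset 15: leading byte 0x33 = 00110011 → 1-byte char #5 = 33.
Offset 16: leading byte 0xE0 = 11100000 → 3-byte char #6 = E0 BD AA.
Offset 19: leading byte 0xE3 = 11100011 → 3-byte char #7 = E3 83 91.
Leading byte 0xE3 = 11100011 matches 1110xxxx → 3-byte sequence.
Byte 1: 0xE3 = 11100011, payload 0011 (4 bits).
Byte 2: 0x83 = 10000011 (10xxxxxx ✓), payload 000011.
Byte 3: 0x91 = 10010001 (10xxxxxx ✓), payload 010001.
Concatenate: 0011000011010001 = 0x30D1 (16 bits → U+30D1).

U+30D1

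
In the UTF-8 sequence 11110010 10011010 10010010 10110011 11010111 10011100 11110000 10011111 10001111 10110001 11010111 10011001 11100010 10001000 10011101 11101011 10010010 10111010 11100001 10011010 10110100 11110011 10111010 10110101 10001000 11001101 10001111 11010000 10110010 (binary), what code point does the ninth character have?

U+034F

Offset 0: leading byte 0xF2 = 11110010 → 4-byte char #1 = F2 9A 92 B3.
Offset 4: leading byte 0xD7 = 11010111 → 2-byte char #2 = D7 9C.
Offset 6: leading byte 0xF0 = 11110000 → 4-byte char #3 = F0 9F 8F B1.
Offset 10: leading byte 0xD7 = 11010111 → 2-byte char #4 = D7 99.
Offset 12: leading byte 0xE2 = 11100010 → 3-byte char #5 = E2 88 9D.
Offset 15: leading byte 0xEB = 11101011 → 3-byte char #6 = EB 92 BA.
Offset 18: leading byte 0xE1 = 11100001 → 3-byte char #7 = E1 9A B4.
Offset 21: leading byte 0xF3 = 11110011 → 4-byte char #8 = F3 BA B5 88.
Offset 25: leading byte 0xCD = 11001101 → 2-byte char #9 = CD 8F.
Leading byte 0xCD = 11001101 matches 110xxxxx → 2-byte sequence.
Byte 1: 0xCD = 11001101, payload 01101 (5 bits).
Byte 2: 0x8F = 10001111 (10xxxxxx ✓), payload 001111.
Concatenate: 01101001111 = 0x34F (11 bits → U+034F).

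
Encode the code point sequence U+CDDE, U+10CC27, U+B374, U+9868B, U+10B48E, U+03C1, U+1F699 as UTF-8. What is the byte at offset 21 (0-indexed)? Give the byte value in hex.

0x9F

U+CDDE → 3-byte form EC B7 9E at offsets 0–2.
U+10CC27 → 4-byte form F4 8C B0 A7 at offsets 3–6.
U+B374 → 3-byte form EB 8D B4 at offsets 7–9.
U+9868B → 4-byte form F2 98 9A 8B at offsets 10–13.
U+10B48E → 4-byte form F4 8B 92 8E at offsets 14–17.
U+03C1 → 2-byte form CF 81 at offsets 18–19.
U+1F699 → 4-byte form F0 9F 9A 99 at offsets 20–23.
Offset 21 falls in char 7's range; it's byte 2 of F0 9F 9A 99 = 0x9F.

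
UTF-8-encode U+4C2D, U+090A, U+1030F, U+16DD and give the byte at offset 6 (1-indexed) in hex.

0x8A

1-indexed offset 6 is 0-indexed offset 5.
U+4C2D → 3-byte form E4 B0 AD at offsets 0–2.
U+090A → 3-byte form E0 A4 8A at offsets 3–5.
Offset 5 falls in char 2's range; it's byte 3 of E0 A4 8A = 0x8A.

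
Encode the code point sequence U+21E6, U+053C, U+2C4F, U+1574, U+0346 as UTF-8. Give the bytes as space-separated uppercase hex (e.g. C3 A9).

E2 87 A6 D4 BC E2 B1 8F E1 95 B4 CD 86

U+21E6: 3-byte form → E2 87 A6.
U+053C: 2-byte form → D4 BC.
U+2C4F: 3-byte form → E2 B1 8F.
U+1574: 3-byte form → E1 95 B4.
U+0346: 2-byte form → CD 86.
Concatenated (13 bytes): E2 87 A6 D4 BC E2 B1 8F E1 95 B4 CD 86.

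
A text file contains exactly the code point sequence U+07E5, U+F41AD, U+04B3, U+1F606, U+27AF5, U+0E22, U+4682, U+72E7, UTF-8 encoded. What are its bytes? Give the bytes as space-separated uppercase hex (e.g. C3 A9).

U+07E5: 2-byte form → DF A5.
U+F41AD: 4-byte form → F3 B4 86 AD.
U+04B3: 2-byte form → D2 B3.
U+1F606: 4-byte form → F0 9F 98 86.
U+27AF5: 4-byte form → F0 A7 AB B5.
U+0E22: 3-byte form → E0 B8 A2.
U+4682: 3-byte form → E4 9A 82.
U+72E7: 3-byte form → E7 8B A7.
Concatenated (25 bytes): DF A5 F3 B4 86 AD D2 B3 F0 9F 98 86 F0 A7 AB B5 E0 B8 A2 E4 9A 82 E7 8B A7.

DF A5 F3 B4 86 AD D2 B3 F0 9F 98 86 F0 A7 AB B5 E0 B8 A2 E4 9A 82 E7 8B A7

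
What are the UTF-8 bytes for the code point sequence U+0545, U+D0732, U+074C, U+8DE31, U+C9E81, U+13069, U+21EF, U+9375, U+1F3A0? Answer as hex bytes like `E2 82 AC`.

D5 85 F3 90 9C B2 DD 8C F2 8D B8 B1 F3 89 BA 81 F0 93 81 A9 E2 87 AF E9 8D B5 F0 9F 8E A0

U+0545: 2-byte form → D5 85.
U+D0732: 4-byte form → F3 90 9C B2.
U+074C: 2-byte form → DD 8C.
U+8DE31: 4-byte form → F2 8D B8 B1.
U+C9E81: 4-byte form → F3 89 BA 81.
U+13069: 4-byte form → F0 93 81 A9.
U+21EF: 3-byte form → E2 87 AF.
U+9375: 3-byte form → E9 8D B5.
U+1F3A0: 4-byte form → F0 9F 8E A0.
Concatenated (30 bytes): D5 85 F3 90 9C B2 DD 8C F2 8D B8 B1 F3 89 BA 81 F0 93 81 A9 E2 87 AF E9 8D B5 F0 9F 8E A0.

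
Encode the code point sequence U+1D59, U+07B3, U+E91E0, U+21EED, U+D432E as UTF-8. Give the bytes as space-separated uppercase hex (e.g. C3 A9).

U+1D59: 3-byte form → E1 B5 99.
U+07B3: 2-byte form → DE B3.
U+E91E0: 4-byte form → F3 A9 87 A0.
U+21EED: 4-byte form → F0 A1 BB AD.
U+D432E: 4-byte form → F3 94 8C AE.
Concatenated (17 bytes): E1 B5 99 DE B3 F3 A9 87 A0 F0 A1 BB AD F3 94 8C AE.

E1 B5 99 DE B3 F3 A9 87 A0 F0 A1 BB AD F3 94 8C AE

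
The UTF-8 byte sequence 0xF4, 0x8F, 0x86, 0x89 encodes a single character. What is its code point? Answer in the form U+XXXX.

U+10F189

Leading byte 0xF4 = 11110100 matches 11110xxx → 4-byte sequence.
Byte 1: 0xF4 = 11110100, payload 100 (3 bits).
Byte 2: 0x8F = 10001111 (10xxxxxx ✓), payload 001111.
Byte 3: 0x86 = 10000110 (10xxxxxx ✓), payload 000110.
Byte 4: 0x89 = 10001001 (10xxxxxx ✓), payload 001001.
Concatenate: 100001111000110001001 = 0x10F189 (21 bits → U+10F189).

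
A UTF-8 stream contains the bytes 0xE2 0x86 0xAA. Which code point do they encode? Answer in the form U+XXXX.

Leading byte 0xE2 = 11100010 matches 1110xxxx → 3-byte sequence.
Byte 1: 0xE2 = 11100010, payload 0010 (4 bits).
Byte 2: 0x86 = 10000110 (10xxxxxx ✓), payload 000110.
Byte 3: 0xAA = 10101010 (10xxxxxx ✓), payload 101010.
Concatenate: 0010000110101010 = 0x21AA (16 bits → U+21AA).

U+21AA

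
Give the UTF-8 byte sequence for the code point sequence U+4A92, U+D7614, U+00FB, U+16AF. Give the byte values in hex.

U+4A92: 3-byte form → E4 AA 92.
U+D7614: 4-byte form → F3 97 98 94.
U+00FB: 2-byte form → C3 BB.
U+16AF: 3-byte form → E1 9A AF.
Concatenated (12 bytes): E4 AA 92 F3 97 98 94 C3 BB E1 9A AF.

E4 AA 92 F3 97 98 94 C3 BB E1 9A AF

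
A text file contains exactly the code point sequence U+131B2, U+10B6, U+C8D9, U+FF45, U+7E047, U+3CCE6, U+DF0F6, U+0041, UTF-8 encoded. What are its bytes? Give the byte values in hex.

F0 93 86 B2 E1 82 B6 EC A3 99 EF BD 85 F1 BE 81 87 F0 BC B3 A6 F3 9F 83 B6 41

U+131B2: 4-byte form → F0 93 86 B2.
U+10B6: 3-byte form → E1 82 B6.
U+C8D9: 3-byte form → EC A3 99.
U+FF45: 3-byte form → EF BD 85.
U+7E047: 4-byte form → F1 BE 81 87.
U+3CCE6: 4-byte form → F0 BC B3 A6.
U+DF0F6: 4-byte form → F3 9F 83 B6.
U+0041: 1-byte form → 41.
Concatenated (26 bytes): F0 93 86 B2 E1 82 B6 EC A3 99 EF BD 85 F1 BE 81 87 F0 BC B3 A6 F3 9F 83 B6 41.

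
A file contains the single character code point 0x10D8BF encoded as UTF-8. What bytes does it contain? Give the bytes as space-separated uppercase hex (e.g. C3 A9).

F4 8D A2 BF

U+10D8BF = 0x10D8BF = 1104063 decimal. In range U+10000–U+10FFFF → 4-byte form: 11110xxx 10xxxxxx 10xxxxxx 10xxxxxx.
Binary (21 bits): 100001101100010111111.
Split 3+6+6+6: 100 | 001101 | 100010 | 111111.
Byte 1: 11110100 = 0xF4.
Byte 2: 10001101 = 0x8D.
Byte 3: 10100010 = 0xA2.
Byte 4: 10111111 = 0xBF.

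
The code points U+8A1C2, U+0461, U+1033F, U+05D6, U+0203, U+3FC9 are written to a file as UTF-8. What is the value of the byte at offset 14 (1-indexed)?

1-indexed offset 14 is 0-indexed offset 13.
U+8A1C2 → 4-byte form F2 8A 87 82 at offsets 0–3.
U+0461 → 2-byte form D1 A1 at offsets 4–5.
U+1033F → 4-byte form F0 90 8C BF at offsets 6–9.
U+05D6 → 2-byte form D7 96 at offsets 10–11.
U+0203 → 2-byte form C8 83 at offsets 12–13.
Offset 13 falls in char 5's range; it's byte 2 of C8 83 = 0x83.

0x83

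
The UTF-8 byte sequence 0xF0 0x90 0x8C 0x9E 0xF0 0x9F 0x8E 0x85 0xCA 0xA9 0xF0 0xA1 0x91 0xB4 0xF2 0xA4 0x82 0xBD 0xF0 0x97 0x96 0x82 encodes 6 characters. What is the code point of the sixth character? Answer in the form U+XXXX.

Offset 0: leading byte 0xF0 = 11110000 → 4-byte char #1 = F0 90 8C 9E.
Offset 4: leading byte 0xF0 = 11110000 → 4-byte char #2 = F0 9F 8E 85.
Offset 8: leading byte 0xCA = 11001010 → 2-byte char #3 = CA A9.
Offset 10: leading byte 0xF0 = 11110000 → 4-byte char #4 = F0 A1 91 B4.
Offset 14: leading byte 0xF2 = 11110010 → 4-byte char #5 = F2 A4 82 BD.
Offset 18: leading byte 0xF0 = 11110000 → 4-byte char #6 = F0 97 96 82.
Leading byte 0xF0 = 11110000 matches 11110xxx → 4-byte sequence.
Byte 1: 0xF0 = 11110000, payload 000 (3 bits).
Byte 2: 0x97 = 10010111 (10xxxxxx ✓), payload 010111.
Byte 3: 0x96 = 10010110 (10xxxxxx ✓), payload 010110.
Byte 4: 0x82 = 10000010 (10xxxxxx ✓), payload 000010.
Concatenate: 000010111010110000010 = 0x17582 (21 bits → U+17582).

U+17582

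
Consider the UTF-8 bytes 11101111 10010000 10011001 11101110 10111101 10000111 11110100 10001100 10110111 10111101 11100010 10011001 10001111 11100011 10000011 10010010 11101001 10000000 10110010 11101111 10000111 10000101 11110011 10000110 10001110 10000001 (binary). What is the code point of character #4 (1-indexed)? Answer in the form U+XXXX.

Offset 0: leading byte 0xEF = 11101111 → 3-byte char #1 = EF 90 99.
Offset 3: leading byte 0xEE = 11101110 → 3-byte char #2 = EE BD 87.
Offset 6: leading byte 0xF4 = 11110100 → 4-byte char #3 = F4 8C B7 BD.
Offset 10: leading byte 0xE2 = 11100010 → 3-byte char #4 = E2 99 8F.
Leading byte 0xE2 = 11100010 matches 1110xxxx → 3-byte sequence.
Byte 1: 0xE2 = 11100010, payload 0010 (4 bits).
Byte 2: 0x99 = 10011001 (10xxxxxx ✓), payload 011001.
Byte 3: 0x8F = 10001111 (10xxxxxx ✓), payload 001111.
Concatenate: 0010011001001111 = 0x264F (16 bits → U+264F).

U+264F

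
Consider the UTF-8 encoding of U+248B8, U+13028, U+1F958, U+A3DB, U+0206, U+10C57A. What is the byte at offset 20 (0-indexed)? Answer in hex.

0xBA

U+248B8 → 4-byte form F0 A4 A2 B8 at offsets 0–3.
U+13028 → 4-byte form F0 93 80 A8 at offsets 4–7.
U+1F958 → 4-byte form F0 9F A5 98 at offsets 8–11.
U+A3DB → 3-byte form EA 8F 9B at offsets 12–14.
U+0206 → 2-byte form C8 86 at offsets 15–16.
U+10C57A → 4-byte form F4 8C 95 BA at offsets 17–20.
Offset 20 falls in char 6's range; it's byte 4 of F4 8C 95 BA = 0xBA.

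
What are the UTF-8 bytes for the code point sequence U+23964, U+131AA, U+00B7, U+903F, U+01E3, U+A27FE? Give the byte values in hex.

U+23964: 4-byte form → F0 A3 A5 A4.
U+131AA: 4-byte form → F0 93 86 AA.
U+00B7: 2-byte form → C2 B7.
U+903F: 3-byte form → E9 80 BF.
U+01E3: 2-byte form → C7 A3.
U+A27FE: 4-byte form → F2 A2 9F BE.
Concatenated (19 bytes): F0 A3 A5 A4 F0 93 86 AA C2 B7 E9 80 BF C7 A3 F2 A2 9F BE.

F0 A3 A5 A4 F0 93 86 AA C2 B7 E9 80 BF C7 A3 F2 A2 9F BE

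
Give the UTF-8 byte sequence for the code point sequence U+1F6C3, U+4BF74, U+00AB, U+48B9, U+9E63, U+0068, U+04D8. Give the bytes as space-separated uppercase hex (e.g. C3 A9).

F0 9F 9B 83 F1 8B BD B4 C2 AB E4 A2 B9 E9 B9 A3 68 D3 98

U+1F6C3: 4-byte form → F0 9F 9B 83.
U+4BF74: 4-byte form → F1 8B BD B4.
U+00AB: 2-byte form → C2 AB.
U+48B9: 3-byte form → E4 A2 B9.
U+9E63: 3-byte form → E9 B9 A3.
U+0068: 1-byte form → 68.
U+04D8: 2-byte form → D3 98.
Concatenated (19 bytes): F0 9F 9B 83 F1 8B BD B4 C2 AB E4 A2 B9 E9 B9 A3 68 D3 98.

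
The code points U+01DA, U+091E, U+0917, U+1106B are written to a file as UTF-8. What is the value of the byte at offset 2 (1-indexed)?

1-indexed offset 2 is 0-indexed offset 1.
U+01DA → 2-byte form C7 9A at offsets 0–1.
Offset 1 falls in char 1's range; it's byte 2 of C7 9A = 0x9A.

0x9A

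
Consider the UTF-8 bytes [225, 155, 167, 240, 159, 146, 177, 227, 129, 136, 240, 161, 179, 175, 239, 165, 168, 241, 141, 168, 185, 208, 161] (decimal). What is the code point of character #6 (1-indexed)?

Offset 0: leading byte 0xE1 = 11100001 → 3-byte char #1 = E1 9B A7.
Offset 3: leading byte 0xF0 = 11110000 → 4-byte char #2 = F0 9F 92 B1.
Offset 7: leading byte 0xE3 = 11100011 → 3-byte char #3 = E3 81 88.
Offset 10: leading byte 0xF0 = 11110000 → 4-byte char #4 = F0 A1 B3 AF.
Offset 14: leading byte 0xEF = 11101111 → 3-byte char #5 = EF A5 A8.
Offset 17: leading byte 0xF1 = 11110001 → 4-byte char #6 = F1 8D A8 B9.
Leading byte 0xF1 = 11110001 matches 11110xxx → 4-byte sequence.
Byte 1: 0xF1 = 11110001, payload 001 (3 bits).
Byte 2: 0x8D = 10001101 (10xxxxxx ✓), payload 001101.
Byte 3: 0xA8 = 10101000 (10xxxxxx ✓), payload 101000.
Byte 4: 0xB9 = 10111001 (10xxxxxx ✓), payload 111001.
Concatenate: 001001101101000111001 = 0x4DA39 (21 bits → U+4DA39).

U+4DA39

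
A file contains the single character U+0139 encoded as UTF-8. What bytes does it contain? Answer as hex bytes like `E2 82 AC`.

C4 B9

U+0139 = 0x139 = 313 decimal. In range U+0080–U+07FF → 2-byte form: 110xxxxx 10xxxxxx.
Binary (11 bits): 00100111001.
Split 5+6: 00100 | 111001.
Byte 1: 11000100 = 0xC4.
Byte 2: 10111001 = 0xB9.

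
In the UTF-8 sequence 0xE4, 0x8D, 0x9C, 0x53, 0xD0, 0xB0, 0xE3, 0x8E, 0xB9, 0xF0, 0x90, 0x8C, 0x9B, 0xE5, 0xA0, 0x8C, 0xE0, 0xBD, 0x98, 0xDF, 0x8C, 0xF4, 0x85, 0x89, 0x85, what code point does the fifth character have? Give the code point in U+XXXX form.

Offset 0: leading byte 0xE4 = 11100100 → 3-byte char #1 = E4 8D 9C.
Offset 3: leading byte 0x53 = 01010011 → 1-byte char #2 = 53.
Offset 4: leading byte 0xD0 = 11010000 → 2-byte char #3 = D0 B0.
Offset 6: leading byte 0xE3 = 11100011 → 3-byte char #4 = E3 8E B9.
Offset 9: leading byte 0xF0 = 11110000 → 4-byte char #5 = F0 90 8C 9B.
Leading byte 0xF0 = 11110000 matches 11110xxx → 4-byte sequence.
Byte 1: 0xF0 = 11110000, payload 000 (3 bits).
Byte 2: 0x90 = 10010000 (10xxxxxx ✓), payload 010000.
Byte 3: 0x8C = 10001100 (10xxxxxx ✓), payload 001100.
Byte 4: 0x9B = 10011011 (10xxxxxx ✓), payload 011011.
Concatenate: 000010000001100011011 = 0x1031B (21 bits → U+1031B).

U+1031B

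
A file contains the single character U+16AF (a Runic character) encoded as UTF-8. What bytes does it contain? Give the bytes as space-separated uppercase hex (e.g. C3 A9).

E1 9A AF

U+16AF = 0x16AF = 5807 decimal. In range U+0800–U+FFFF → 3-byte form: 1110xxxx 10xxxxxx 10xxxxxx.
Binary (16 bits): 0001011010101111.
Split 4+6+6: 0001 | 011010 | 101111.
Byte 1: 11100001 = 0xE1.
Byte 2: 10011010 = 0x9A.
Byte 3: 10101111 = 0xAF.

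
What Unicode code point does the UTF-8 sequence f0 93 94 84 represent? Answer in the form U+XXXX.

U+13504

Leading byte 0xF0 = 11110000 matches 11110xxx → 4-byte sequence.
Byte 1: 0xF0 = 11110000, payload 000 (3 bits).
Byte 2: 0x93 = 10010011 (10xxxxxx ✓), payload 010011.
Byte 3: 0x94 = 10010100 (10xxxxxx ✓), payload 010100.
Byte 4: 0x84 = 10000100 (10xxxxxx ✓), payload 000100.
Concatenate: 000010011010100000100 = 0x13504 (21 bits → U+13504).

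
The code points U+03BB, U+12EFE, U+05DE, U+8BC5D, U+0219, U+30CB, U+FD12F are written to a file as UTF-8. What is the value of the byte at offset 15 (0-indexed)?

U+03BB → 2-byte form CE BB at offsets 0–1.
U+12EFE → 4-byte form F0 92 BB BE at offsets 2–5.
U+05DE → 2-byte form D7 9E at offsets 6–7.
U+8BC5D → 4-byte form F2 8B B1 9D at offsets 8–11.
U+0219 → 2-byte form C8 99 at offsets 12–13.
U+30CB → 3-byte form E3 83 8B at offsets 14–16.
Offset 15 falls in char 6's range; it's byte 2 of E3 83 8B = 0x83.

0x83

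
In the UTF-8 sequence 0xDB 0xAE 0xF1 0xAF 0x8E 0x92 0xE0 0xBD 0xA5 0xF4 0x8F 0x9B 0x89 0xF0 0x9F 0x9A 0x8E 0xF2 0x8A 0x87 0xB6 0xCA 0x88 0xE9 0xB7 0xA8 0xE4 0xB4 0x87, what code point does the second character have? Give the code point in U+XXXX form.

Offset 0: leading byte 0xDB = 11011011 → 2-byte char #1 = DB AE.
Offset 2: leading byte 0xF1 = 11110001 → 4-byte char #2 = F1 AF 8E 92.
Leading byte 0xF1 = 11110001 matches 11110xxx → 4-byte sequence.
Byte 1: 0xF1 = 11110001, payload 001 (3 bits).
Byte 2: 0xAF = 10101111 (10xxxxxx ✓), payload 101111.
Byte 3: 0x8E = 10001110 (10xxxxxx ✓), payload 001110.
Byte 4: 0x92 = 10010010 (10xxxxxx ✓), payload 010010.
Concatenate: 001101111001110010010 = 0x6F392 (21 bits → U+6F392).

U+6F392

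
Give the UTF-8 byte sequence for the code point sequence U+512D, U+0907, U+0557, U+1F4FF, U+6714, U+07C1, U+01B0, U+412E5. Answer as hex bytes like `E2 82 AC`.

U+512D: 3-byte form → E5 84 AD.
U+0907: 3-byte form → E0 A4 87.
U+0557: 2-byte form → D5 97.
U+1F4FF: 4-byte form → F0 9F 93 BF.
U+6714: 3-byte form → E6 9C 94.
U+07C1: 2-byte form → DF 81.
U+01B0: 2-byte form → C6 B0.
U+412E5: 4-byte form → F1 81 8B A5.
Concatenated (23 bytes): E5 84 AD E0 A4 87 D5 97 F0 9F 93 BF E6 9C 94 DF 81 C6 B0 F1 81 8B A5.

E5 84 AD E0 A4 87 D5 97 F0 9F 93 BF E6 9C 94 DF 81 C6 B0 F1 81 8B A5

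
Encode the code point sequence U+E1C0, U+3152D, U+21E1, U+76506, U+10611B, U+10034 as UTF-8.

EE 87 80 F0 B1 94 AD E2 87 A1 F1 B6 94 86 F4 86 84 9B F0 90 80 B4

U+E1C0: 3-byte form → EE 87 80.
U+3152D: 4-byte form → F0 B1 94 AD.
U+21E1: 3-byte form → E2 87 A1.
U+76506: 4-byte form → F1 B6 94 86.
U+10611B: 4-byte form → F4 86 84 9B.
U+10034: 4-byte form → F0 90 80 B4.
Concatenated (22 bytes): EE 87 80 F0 B1 94 AD E2 87 A1 F1 B6 94 86 F4 86 84 9B F0 90 80 B4.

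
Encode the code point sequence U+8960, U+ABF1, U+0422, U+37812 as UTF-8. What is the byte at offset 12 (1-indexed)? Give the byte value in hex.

1-indexed offset 12 is 0-indexed offset 11.
U+8960 → 3-byte form E8 A5 A0 at offsets 0–2.
U+ABF1 → 3-byte form EA AF B1 at offsets 3–5.
U+0422 → 2-byte form D0 A2 at offsets 6–7.
U+37812 → 4-byte form F0 B7 A0 92 at offsets 8–11.
Offset 11 falls in char 4's range; it's byte 4 of F0 B7 A0 92 = 0x92.

0x92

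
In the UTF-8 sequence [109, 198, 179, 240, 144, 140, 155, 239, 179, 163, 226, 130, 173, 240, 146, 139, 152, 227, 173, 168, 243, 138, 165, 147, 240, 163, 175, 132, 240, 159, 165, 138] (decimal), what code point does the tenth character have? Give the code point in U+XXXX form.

Offset 0: leading byte 0x6D = 01101101 → 1-byte char #1 = 6D.
Offset 1: leading byte 0xC6 = 11000110 → 2-byte char #2 = C6 B3.
Offset 3: leading byte 0xF0 = 11110000 → 4-byte char #3 = F0 90 8C 9B.
Offset 7: leading byte 0xEF = 11101111 → 3-byte char #4 = EF B3 A3.
Offset 10: leading byte 0xE2 = 11100010 → 3-byte char #5 = E2 82 AD.
Offset 13: leading byte 0xF0 = 11110000 → 4-byte char #6 = F0 92 8B 98.
Offset 17: leading byte 0xE3 = 11100011 → 3-byte char #7 = E3 AD A8.
Offset 20: leading byte 0xF3 = 11110011 → 4-byte char #8 = F3 8A A5 93.
Offset 24: leading byte 0xF0 = 11110000 → 4-byte char #9 = F0 A3 AF 84.
Offset 28: leading byte 0xF0 = 11110000 → 4-byte char #10 = F0 9F A5 8A.
Leading byte 0xF0 = 11110000 matches 11110xxx → 4-byte sequence.
Byte 1: 0xF0 = 11110000, payload 000 (3 bits).
Byte 2: 0x9F = 10011111 (10xxxxxx ✓), payload 011111.
Byte 3: 0xA5 = 10100101 (10xxxxxx ✓), payload 100101.
Byte 4: 0x8A = 10001010 (10xxxxxx ✓), payload 001010.
Concatenate: 000011111100101001010 = 0x1F94A (21 bits → U+1F94A).

U+1F94A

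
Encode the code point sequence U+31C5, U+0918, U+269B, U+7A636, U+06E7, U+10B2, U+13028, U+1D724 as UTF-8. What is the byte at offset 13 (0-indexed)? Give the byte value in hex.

U+31C5 → 3-byte form E3 87 85 at offsets 0–2.
U+0918 → 3-byte form E0 A4 98 at offsets 3–5.
U+269B → 3-byte form E2 9A 9B at offsets 6–8.
U+7A636 → 4-byte form F1 BA 98 B6 at offsets 9–12.
U+06E7 → 2-byte form DB A7 at offsets 13–14.
Offset 13 falls in char 5's range; it's byte 1 of DB A7 = 0xDB.

0xDB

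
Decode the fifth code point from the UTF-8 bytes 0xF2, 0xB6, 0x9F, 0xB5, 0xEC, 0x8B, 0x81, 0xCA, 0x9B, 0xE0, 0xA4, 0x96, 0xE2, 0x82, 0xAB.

Offset 0: leading byte 0xF2 = 11110010 → 4-byte char #1 = F2 B6 9F B5.
Offset 4: leading byte 0xEC = 11101100 → 3-byte char #2 = EC 8B 81.
Offset 7: leading byte 0xCA = 11001010 → 2-byte char #3 = CA 9B.
Offset 9: leading byte 0xE0 = 11100000 → 3-byte char #4 = E0 A4 96.
Offset 12: leading byte 0xE2 = 11100010 → 3-byte char #5 = E2 82 AB.
Leading byte 0xE2 = 11100010 matches 1110xxxx → 3-byte sequence.
Byte 1: 0xE2 = 11100010, payload 0010 (4 bits).
Byte 2: 0x82 = 10000010 (10xxxxxx ✓), payload 000010.
Byte 3: 0xAB = 10101011 (10xxxxxx ✓), payload 101011.
Concatenate: 0010000010101011 = 0x20AB (16 bits → U+20AB).

U+20AB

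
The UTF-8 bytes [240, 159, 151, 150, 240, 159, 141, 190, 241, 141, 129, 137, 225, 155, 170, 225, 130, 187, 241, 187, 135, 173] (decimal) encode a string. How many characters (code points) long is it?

6

Byte at offset 0: 0xF0 = 11110000 → 4-byte char (#1). Advance 4.
Byte at offset 4: 0xF0 = 11110000 → 4-byte char (#2). Advance 4.
Byte at offset 8: 0xF1 = 11110001 → 4-byte char (#3). Advance 4.
Byte at offset 12: 0xE1 = 11100001 → 3-byte char (#4). Advance 3.
Byte at offset 15: 0xE1 = 11100001 → 3-byte char (#5). Advance 3.
Byte at offset 18: 0xF1 = 11110001 → 4-byte char (#6). Advance 4.
Reached end at offset 22 after 6 code points.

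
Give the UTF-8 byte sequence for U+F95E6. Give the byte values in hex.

U+F95E6 = 0xF95E6 = 1021414 decimal. In range U+10000–U+10FFFF → 4-byte form: 11110xxx 10xxxxxx 10xxxxxx 10xxxxxx.
Binary (21 bits): 011111001010111100110.
Split 3+6+6+6: 011 | 111001 | 010111 | 100110.
Byte 1: 11110011 = 0xF3.
Byte 2: 10111001 = 0xB9.
Byte 3: 10010111 = 0x97.
Byte 4: 10100110 = 0xA6.

F3 B9 97 A6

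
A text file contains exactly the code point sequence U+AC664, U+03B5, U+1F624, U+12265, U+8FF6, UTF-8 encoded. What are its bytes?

F2 AC 99 A4 CE B5 F0 9F 98 A4 F0 92 89 A5 E8 BF B6

U+AC664: 4-byte form → F2 AC 99 A4.
U+03B5: 2-byte form → CE B5.
U+1F624: 4-byte form → F0 9F 98 A4.
U+12265: 4-byte form → F0 92 89 A5.
U+8FF6: 3-byte form → E8 BF B6.
Concatenated (17 bytes): F2 AC 99 A4 CE B5 F0 9F 98 A4 F0 92 89 A5 E8 BF B6.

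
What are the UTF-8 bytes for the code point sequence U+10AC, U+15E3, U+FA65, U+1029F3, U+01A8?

U+10AC: 3-byte form → E1 82 AC.
U+15E3: 3-byte form → E1 97 A3.
U+FA65: 3-byte form → EF A9 A5.
U+1029F3: 4-byte form → F4 82 A7 B3.
U+01A8: 2-byte form → C6 A8.
Concatenated (15 bytes): E1 82 AC E1 97 A3 EF A9 A5 F4 82 A7 B3 C6 A8.

E1 82 AC E1 97 A3 EF A9 A5 F4 82 A7 B3 C6 A8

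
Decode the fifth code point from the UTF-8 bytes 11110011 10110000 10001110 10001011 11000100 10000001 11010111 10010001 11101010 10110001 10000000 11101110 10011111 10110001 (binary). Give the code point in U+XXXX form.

U+E7F1

Offset 0: leading byte 0xF3 = 11110011 → 4-byte char #1 = F3 B0 8E 8B.
Offset 4: leading byte 0xC4 = 11000100 → 2-byte char #2 = C4 81.
Offset 6: leading byte 0xD7 = 11010111 → 2-byte char #3 = D7 91.
Offset 8: leading byte 0xEA = 11101010 → 3-byte char #4 = EA B1 80.
Offset 11: leading byte 0xEE = 11101110 → 3-byte char #5 = EE 9F B1.
Leading byte 0xEE = 11101110 matches 1110xxxx → 3-byte sequence.
Byte 1: 0xEE = 11101110, payload 1110 (4 bits).
Byte 2: 0x9F = 10011111 (10xxxxxx ✓), payload 011111.
Byte 3: 0xB1 = 10110001 (10xxxxxx ✓), payload 110001.
Concatenate: 1110011111110001 = 0xE7F1 (16 bits → U+E7F1).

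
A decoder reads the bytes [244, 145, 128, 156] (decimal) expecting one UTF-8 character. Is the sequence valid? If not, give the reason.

invalid (encodes a value above U+10FFFF)

Leading byte 0xF4 = 11110100 → 4-byte form.
Payload = 0x11101C, which exceeds U+10FFFF, the maximum Unicode code point. (Leading bytes F5–FF, or F4 followed by ≥ 0x90, are invalid.)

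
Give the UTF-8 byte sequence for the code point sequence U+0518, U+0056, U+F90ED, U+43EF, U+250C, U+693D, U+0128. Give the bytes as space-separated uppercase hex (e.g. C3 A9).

U+0518: 2-byte form → D4 98.
U+0056: 1-byte form → 56.
U+F90ED: 4-byte form → F3 B9 83 AD.
U+43EF: 3-byte form → E4 8F AF.
U+250C: 3-byte form → E2 94 8C.
U+693D: 3-byte form → E6 A4 BD.
U+0128: 2-byte form → C4 A8.
Concatenated (18 bytes): D4 98 56 F3 B9 83 AD E4 8F AF E2 94 8C E6 A4 BD C4 A8.

D4 98 56 F3 B9 83 AD E4 8F AF E2 94 8C E6 A4 BD C4 A8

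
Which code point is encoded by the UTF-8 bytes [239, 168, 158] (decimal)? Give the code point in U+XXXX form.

Leading byte 0xEF = 11101111 matches 1110xxxx → 3-byte sequence.
Byte 1: 0xEF = 11101111, payload 1111 (4 bits).
Byte 2: 0xA8 = 10101000 (10xxxxxx ✓), payload 101000.
Byte 3: 0x9E = 10011110 (10xxxxxx ✓), payload 011110.
Concatenate: 1111101000011110 = 0xFA1E (16 bits → U+FA1E).

U+FA1E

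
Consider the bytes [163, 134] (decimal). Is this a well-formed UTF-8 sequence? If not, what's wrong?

Byte 0xA3 = 10100011 has the form 10xxxxxx — a continuation byte — but there is no preceding leading byte.

invalid (continuation byte with no leading byte)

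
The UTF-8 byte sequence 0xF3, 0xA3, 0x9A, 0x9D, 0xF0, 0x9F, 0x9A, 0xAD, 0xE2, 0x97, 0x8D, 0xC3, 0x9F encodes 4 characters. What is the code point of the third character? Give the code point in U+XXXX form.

U+25CD

Offset 0: leading byte 0xF3 = 11110011 → 4-byte char #1 = F3 A3 9A 9D.
Offset 4: leading byte 0xF0 = 11110000 → 4-byte char #2 = F0 9F 9A AD.
Offset 8: leading byte 0xE2 = 11100010 → 3-byte char #3 = E2 97 8D.
Leading byte 0xE2 = 11100010 matches 1110xxxx → 3-byte sequence.
Byte 1: 0xE2 = 11100010, payload 0010 (4 bits).
Byte 2: 0x97 = 10010111 (10xxxxxx ✓), payload 010111.
Byte 3: 0x8D = 10001101 (10xxxxxx ✓), payload 001101.
Concatenate: 0010010111001101 = 0x25CD (16 bits → U+25CD).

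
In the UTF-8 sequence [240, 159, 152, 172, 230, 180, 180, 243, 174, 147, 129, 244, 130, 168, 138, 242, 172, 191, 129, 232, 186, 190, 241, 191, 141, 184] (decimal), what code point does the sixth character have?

Offset 0: leading byte 0xF0 = 11110000 → 4-byte char #1 = F0 9F 98 AC.
Offset 4: leading byte 0xE6 = 11100110 → 3-byte char #2 = E6 B4 B4.
Offset 7: leading byte 0xF3 = 11110011 → 4-byte char #3 = F3 AE 93 81.
Offset 11: leading byte 0xF4 = 11110100 → 4-byte char #4 = F4 82 A8 8A.
Offset 15: leading byte 0xF2 = 11110010 → 4-byte char #5 = F2 AC BF 81.
Offset 19: leading byte 0xE8 = 11101000 → 3-byte char #6 = E8 BA BE.
Leading byte 0xE8 = 11101000 matches 1110xxxx → 3-byte sequence.
Byte 1: 0xE8 = 11101000, payload 1000 (4 bits).
Byte 2: 0xBA = 10111010 (10xxxxxx ✓), payload 111010.
Byte 3: 0xBE = 10111110 (10xxxxxx ✓), payload 111110.
Concatenate: 1000111010111110 = 0x8EBE (16 bits → U+8EBE).

U+8EBE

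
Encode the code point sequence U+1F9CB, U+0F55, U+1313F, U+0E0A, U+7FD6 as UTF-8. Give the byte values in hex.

F0 9F A7 8B E0 BD 95 F0 93 84 BF E0 B8 8A E7 BF 96

U+1F9CB: 4-byte form → F0 9F A7 8B.
U+0F55: 3-byte form → E0 BD 95.
U+1313F: 4-byte form → F0 93 84 BF.
U+0E0A: 3-byte form → E0 B8 8A.
U+7FD6: 3-byte form → E7 BF 96.
Concatenated (17 bytes): F0 9F A7 8B E0 BD 95 F0 93 84 BF E0 B8 8A E7 BF 96.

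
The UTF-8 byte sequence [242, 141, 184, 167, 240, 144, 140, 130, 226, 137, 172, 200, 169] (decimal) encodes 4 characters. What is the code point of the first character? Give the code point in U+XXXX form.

U+8DE27

Offset 0: leading byte 0xF2 = 11110010 → 4-byte char #1 = F2 8D B8 A7.
Leading byte 0xF2 = 11110010 matches 11110xxx → 4-byte sequence.
Byte 1: 0xF2 = 11110010, payload 010 (3 bits).
Byte 2: 0x8D = 10001101 (10xxxxxx ✓), payload 001101.
Byte 3: 0xB8 = 10111000 (10xxxxxx ✓), payload 111000.
Byte 4: 0xA7 = 10100111 (10xxxxxx ✓), payload 100111.
Concatenate: 010001101111000100111 = 0x8DE27 (21 bits → U+8DE27).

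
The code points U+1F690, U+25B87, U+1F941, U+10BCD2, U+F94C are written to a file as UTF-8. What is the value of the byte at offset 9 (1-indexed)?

1-indexed offset 9 is 0-indexed offset 8.
U+1F690 → 4-byte form F0 9F 9A 90 at offsets 0–3.
U+25B87 → 4-byte form F0 A5 AE 87 at offsets 4–7.
U+1F941 → 4-byte form F0 9F A5 81 at offsets 8–11.
Offset 8 falls in char 3's range; it's byte 1 of F0 9F A5 81 = 0xF0.

0xF0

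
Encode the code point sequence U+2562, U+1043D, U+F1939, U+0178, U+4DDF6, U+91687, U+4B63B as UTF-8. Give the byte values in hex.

E2 95 A2 F0 90 90 BD F3 B1 A4 B9 C5 B8 F1 8D B7 B6 F2 91 9A 87 F1 8B 98 BB

U+2562: 3-byte form → E2 95 A2.
U+1043D: 4-byte form → F0 90 90 BD.
U+F1939: 4-byte form → F3 B1 A4 B9.
U+0178: 2-byte form → C5 B8.
U+4DDF6: 4-byte form → F1 8D B7 B6.
U+91687: 4-byte form → F2 91 9A 87.
U+4B63B: 4-byte form → F1 8B 98 BB.
Concatenated (25 bytes): E2 95 A2 F0 90 90 BD F3 B1 A4 B9 C5 B8 F1 8D B7 B6 F2 91 9A 87 F1 8B 98 BB.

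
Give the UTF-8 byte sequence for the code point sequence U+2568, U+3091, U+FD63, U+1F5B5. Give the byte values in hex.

U+2568: 3-byte form → E2 95 A8.
U+3091: 3-byte form → E3 82 91.
U+FD63: 3-byte form → EF B5 A3.
U+1F5B5: 4-byte form → F0 9F 96 B5.
Concatenated (13 bytes): E2 95 A8 E3 82 91 EF B5 A3 F0 9F 96 B5.

E2 95 A8 E3 82 91 EF B5 A3 F0 9F 96 B5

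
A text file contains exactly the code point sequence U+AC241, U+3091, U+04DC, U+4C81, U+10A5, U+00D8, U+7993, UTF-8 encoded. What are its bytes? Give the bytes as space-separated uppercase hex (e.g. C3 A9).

F2 AC 89 81 E3 82 91 D3 9C E4 B2 81 E1 82 A5 C3 98 E7 A6 93

U+AC241: 4-byte form → F2 AC 89 81.
U+3091: 3-byte form → E3 82 91.
U+04DC: 2-byte form → D3 9C.
U+4C81: 3-byte form → E4 B2 81.
U+10A5: 3-byte form → E1 82 A5.
U+00D8: 2-byte form → C3 98.
U+7993: 3-byte form → E7 A6 93.
Concatenated (20 bytes): F2 AC 89 81 E3 82 91 D3 9C E4 B2 81 E1 82 A5 C3 98 E7 A6 93.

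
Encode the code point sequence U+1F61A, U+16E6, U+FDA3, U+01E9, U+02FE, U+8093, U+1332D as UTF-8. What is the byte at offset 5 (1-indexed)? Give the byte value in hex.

1-indexed offset 5 is 0-indexed offset 4.
U+1F61A → 4-byte form F0 9F 98 9A at offsets 0–3.
U+16E6 → 3-byte form E1 9B A6 at offsets 4–6.
Offset 4 falls in char 2's range; it's byte 1 of E1 9B A6 = 0xE1.

0xE1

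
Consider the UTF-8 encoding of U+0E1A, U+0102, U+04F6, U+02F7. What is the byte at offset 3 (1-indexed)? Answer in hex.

1-indexed offset 3 is 0-indexed offset 2.
U+0E1A → 3-byte form E0 B8 9A at offsets 0–2.
Offset 2 falls in char 1's range; it's byte 3 of E0 B8 9A = 0x9A.

0x9A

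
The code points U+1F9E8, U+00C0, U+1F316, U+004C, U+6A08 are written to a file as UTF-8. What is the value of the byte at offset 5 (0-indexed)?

0x80

U+1F9E8 → 4-byte form F0 9F A7 A8 at offsets 0–3.
U+00C0 → 2-byte form C3 80 at offsets 4–5.
Offset 5 falls in char 2's range; it's byte 2 of C3 80 = 0x80.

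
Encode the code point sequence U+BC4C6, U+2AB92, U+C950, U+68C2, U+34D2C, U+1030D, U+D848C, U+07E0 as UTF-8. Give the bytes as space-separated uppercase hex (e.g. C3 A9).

U+BC4C6: 4-byte form → F2 BC 93 86.
U+2AB92: 4-byte form → F0 AA AE 92.
U+C950: 3-byte form → EC A5 90.
U+68C2: 3-byte form → E6 A3 82.
U+34D2C: 4-byte form → F0 B4 B4 AC.
U+1030D: 4-byte form → F0 90 8C 8D.
U+D848C: 4-byte form → F3 98 92 8C.
U+07E0: 2-byte form → DF A0.
Concatenated (28 bytes): F2 BC 93 86 F0 AA AE 92 EC A5 90 E6 A3 82 F0 B4 B4 AC F0 90 8C 8D F3 98 92 8C DF A0.

F2 BC 93 86 F0 AA AE 92 EC A5 90 E6 A3 82 F0 B4 B4 AC F0 90 8C 8D F3 98 92 8C DF A0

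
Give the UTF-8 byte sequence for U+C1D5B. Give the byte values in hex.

F3 81 B5 9B

U+C1D5B = 0xC1D5B = 793947 decimal. In range U+10000–U+10FFFF → 4-byte form: 11110xxx 10xxxxxx 10xxxxxx 10xxxxxx.
Binary (21 bits): 011000001110101011011.
Split 3+6+6+6: 011 | 000001 | 110101 | 011011.
Byte 1: 11110011 = 0xF3.
Byte 2: 10000001 = 0x81.
Byte 3: 10110101 = 0xB5.
Byte 4: 10011011 = 0x9B.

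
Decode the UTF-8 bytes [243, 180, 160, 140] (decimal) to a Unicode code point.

U+F480C

Leading byte 0xF3 = 11110011 matches 11110xxx → 4-byte sequence.
Byte 1: 0xF3 = 11110011, payload 011 (3 bits).
Byte 2: 0xB4 = 10110100 (10xxxxxx ✓), payload 110100.
Byte 3: 0xA0 = 10100000 (10xxxxxx ✓), payload 100000.
Byte 4: 0x8C = 10001100 (10xxxxxx ✓), payload 001100.
Concatenate: 011110100100000001100 = 0xF480C (21 bits → U+F480C).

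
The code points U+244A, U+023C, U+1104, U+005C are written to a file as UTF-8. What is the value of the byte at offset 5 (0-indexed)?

0xE1

U+244A → 3-byte form E2 91 8A at offsets 0–2.
U+023C → 2-byte form C8 BC at offsets 3–4.
U+1104 → 3-byte form E1 84 84 at offsets 5–7.
Offset 5 falls in char 3's range; it's byte 1 of E1 84 84 = 0xE1.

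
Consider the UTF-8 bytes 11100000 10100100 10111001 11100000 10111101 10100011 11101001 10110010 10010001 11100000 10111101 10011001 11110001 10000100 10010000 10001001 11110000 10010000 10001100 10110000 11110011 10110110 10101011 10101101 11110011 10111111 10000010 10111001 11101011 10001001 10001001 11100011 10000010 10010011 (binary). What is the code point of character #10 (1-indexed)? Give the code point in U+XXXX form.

Offset 0: leading byte 0xE0 = 11100000 → 3-byte char #1 = E0 A4 B9.
Offset 3: leading byte 0xE0 = 11100000 → 3-byte char #2 = E0 BD A3.
Offset 6: leading byte 0xE9 = 11101001 → 3-byte char #3 = E9 B2 91.
Offset 9: leading byte 0xE0 = 11100000 → 3-byte char #4 = E0 BD 99.
Offset 12: leading byte 0xF1 = 11110001 → 4-byte char #5 = F1 84 90 89.
Offset 16: leading byte 0xF0 = 11110000 → 4-byte char #6 = F0 90 8C B0.
Offset 20: leading byte 0xF3 = 11110011 → 4-byte char #7 = F3 B6 AB AD.
Offset 24: leading byte 0xF3 = 11110011 → 4-byte char #8 = F3 BF 82 B9.
Offset 28: leading byte 0xEB = 11101011 → 3-byte char #9 = EB 89 89.
Offset 31: leading byte 0xE3 = 11100011 → 3-byte char #10 = E3 82 93.
Leading byte 0xE3 = 11100011 matches 1110xxxx → 3-byte sequence.
Byte 1: 0xE3 = 11100011, payload 0011 (4 bits).
Byte 2: 0x82 = 10000010 (10xxxxxx ✓), payload 000010.
Byte 3: 0x93 = 10010011 (10xxxxxx ✓), payload 010011.
Concatenate: 0011000010010011 = 0x3093 (16 bits → U+3093).

U+3093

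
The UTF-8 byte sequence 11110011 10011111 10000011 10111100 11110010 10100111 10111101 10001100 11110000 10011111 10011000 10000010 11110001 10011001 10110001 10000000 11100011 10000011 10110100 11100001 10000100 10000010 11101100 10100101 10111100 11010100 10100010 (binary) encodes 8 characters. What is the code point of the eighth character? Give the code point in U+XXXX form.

Offset 0: leading byte 0xF3 = 11110011 → 4-byte char #1 = F3 9F 83 BC.
Offset 4: leading byte 0xF2 = 11110010 → 4-byte char #2 = F2 A7 BD 8C.
Offset 8: leading byte 0xF0 = 11110000 → 4-byte char #3 = F0 9F 98 82.
Offset 12: leading byte 0xF1 = 11110001 → 4-byte char #4 = F1 99 B1 80.
Offset 16: leading byte 0xE3 = 11100011 → 3-byte char #5 = E3 83 B4.
Offset 19: leading byte 0xE1 = 11100001 → 3-byte char #6 = E1 84 82.
Offset 22: leading byte 0xEC = 11101100 → 3-byte char #7 = EC A5 BC.
Offset 25: leading byte 0xD4 = 11010100 → 2-byte char #8 = D4 A2.
Leading byte 0xD4 = 11010100 matches 110xxxxx → 2-byte sequence.
Byte 1: 0xD4 = 11010100, payload 10100 (5 bits).
Byte 2: 0xA2 = 10100010 (10xxxxxx ✓), payload 100010.
Concatenate: 10100100010 = 0x522 (11 bits → U+0522).

U+0522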